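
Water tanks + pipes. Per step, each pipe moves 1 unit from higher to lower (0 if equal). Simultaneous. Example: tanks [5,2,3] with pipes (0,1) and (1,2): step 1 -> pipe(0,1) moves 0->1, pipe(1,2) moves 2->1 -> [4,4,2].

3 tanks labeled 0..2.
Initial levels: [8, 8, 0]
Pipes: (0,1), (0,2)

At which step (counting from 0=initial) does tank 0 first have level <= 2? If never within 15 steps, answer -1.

Step 1: flows [0=1,0->2] -> levels [7 8 1]
Step 2: flows [1->0,0->2] -> levels [7 7 2]
Step 3: flows [0=1,0->2] -> levels [6 7 3]
Step 4: flows [1->0,0->2] -> levels [6 6 4]
Step 5: flows [0=1,0->2] -> levels [5 6 5]
Step 6: flows [1->0,0=2] -> levels [6 5 5]
Step 7: flows [0->1,0->2] -> levels [4 6 6]
Step 8: flows [1->0,2->0] -> levels [6 5 5]
  -> period-2 cycle (repeats step 6); tank 0 never drops to <=2
Tank 0 never reaches <=2 within 15 steps

Answer: -1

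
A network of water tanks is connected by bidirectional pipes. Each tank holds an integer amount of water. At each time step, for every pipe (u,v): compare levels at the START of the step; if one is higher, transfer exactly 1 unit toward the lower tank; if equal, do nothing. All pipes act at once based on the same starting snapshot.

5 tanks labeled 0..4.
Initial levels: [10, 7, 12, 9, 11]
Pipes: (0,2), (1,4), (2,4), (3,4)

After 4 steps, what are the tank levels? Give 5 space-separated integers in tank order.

Step 1: flows [2->0,4->1,2->4,4->3] -> levels [11 8 10 10 10]
Step 2: flows [0->2,4->1,2=4,3=4] -> levels [10 9 11 10 9]
Step 3: flows [2->0,1=4,2->4,3->4] -> levels [11 9 9 9 11]
Step 4: flows [0->2,4->1,4->2,4->3] -> levels [10 10 11 10 8]

Answer: 10 10 11 10 8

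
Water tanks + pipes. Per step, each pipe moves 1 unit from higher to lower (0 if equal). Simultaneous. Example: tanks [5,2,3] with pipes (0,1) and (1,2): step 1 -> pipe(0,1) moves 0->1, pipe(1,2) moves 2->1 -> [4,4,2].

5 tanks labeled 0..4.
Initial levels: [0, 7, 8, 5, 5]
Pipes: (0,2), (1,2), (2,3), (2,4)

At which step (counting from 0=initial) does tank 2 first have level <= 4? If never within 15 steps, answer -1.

Step 1: flows [2->0,2->1,2->3,2->4] -> levels [1 8 4 6 6]
Tank 2 first reaches <=4 at step 1

Answer: 1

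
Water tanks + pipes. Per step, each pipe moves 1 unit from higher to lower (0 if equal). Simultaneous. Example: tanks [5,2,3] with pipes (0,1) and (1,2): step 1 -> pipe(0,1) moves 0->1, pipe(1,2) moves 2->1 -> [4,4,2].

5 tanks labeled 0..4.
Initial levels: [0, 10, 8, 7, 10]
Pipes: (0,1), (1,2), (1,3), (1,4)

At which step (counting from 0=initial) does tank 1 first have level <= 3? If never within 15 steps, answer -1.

Step 1: flows [1->0,1->2,1->3,1=4] -> levels [1 7 9 8 10]
Step 2: flows [1->0,2->1,3->1,4->1] -> levels [2 9 8 7 9]
Step 3: flows [1->0,1->2,1->3,1=4] -> levels [3 6 9 8 9]
Step 4: flows [1->0,2->1,3->1,4->1] -> levels [4 8 8 7 8]
Step 5: flows [1->0,1=2,1->3,1=4] -> levels [5 6 8 8 8]
Step 6: flows [1->0,2->1,3->1,4->1] -> levels [6 8 7 7 7]
Step 7: flows [1->0,1->2,1->3,1->4] -> levels [7 4 8 8 8]
Step 8: flows [0->1,2->1,3->1,4->1] -> levels [6 8 7 7 7]
  -> period-2 cycle (repeats step 6); tank 1 never drops to <=3
Tank 1 never reaches <=3 within 15 steps

Answer: -1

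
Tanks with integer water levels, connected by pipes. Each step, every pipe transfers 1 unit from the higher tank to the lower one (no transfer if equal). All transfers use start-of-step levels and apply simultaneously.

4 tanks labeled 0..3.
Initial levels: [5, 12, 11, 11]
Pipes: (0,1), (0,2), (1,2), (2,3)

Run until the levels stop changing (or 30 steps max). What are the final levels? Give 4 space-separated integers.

Step 1: flows [1->0,2->0,1->2,2=3] -> levels [7 10 11 11]
Step 2: flows [1->0,2->0,2->1,2=3] -> levels [9 10 9 11]
Step 3: flows [1->0,0=2,1->2,3->2] -> levels [10 8 11 10]
Step 4: flows [0->1,2->0,2->1,2->3] -> levels [10 10 8 11]
Step 5: flows [0=1,0->2,1->2,3->2] -> levels [9 9 11 10]
Step 6: flows [0=1,2->0,2->1,2->3] -> levels [10 10 8 11]
  -> period-2 cycle: step 6 state = step 4 state; never stabilizes
  -> state at step 30: (30-4) mod 2 = 0, same as step 4 -> [10 10 8 11]

Answer: 10 10 8 11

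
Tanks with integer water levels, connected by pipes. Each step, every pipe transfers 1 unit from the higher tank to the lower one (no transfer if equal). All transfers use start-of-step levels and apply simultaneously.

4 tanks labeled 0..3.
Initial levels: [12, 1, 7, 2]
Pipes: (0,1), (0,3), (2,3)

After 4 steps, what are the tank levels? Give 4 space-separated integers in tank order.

Answer: 5 5 6 6

Derivation:
Step 1: flows [0->1,0->3,2->3] -> levels [10 2 6 4]
Step 2: flows [0->1,0->3,2->3] -> levels [8 3 5 6]
Step 3: flows [0->1,0->3,3->2] -> levels [6 4 6 6]
Step 4: flows [0->1,0=3,2=3] -> levels [5 5 6 6]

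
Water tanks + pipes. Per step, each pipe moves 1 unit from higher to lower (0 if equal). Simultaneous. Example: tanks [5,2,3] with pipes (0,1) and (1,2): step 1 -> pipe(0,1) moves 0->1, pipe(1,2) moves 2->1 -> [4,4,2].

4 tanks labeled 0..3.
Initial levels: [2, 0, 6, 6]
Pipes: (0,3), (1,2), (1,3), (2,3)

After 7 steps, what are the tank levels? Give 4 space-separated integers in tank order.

Step 1: flows [3->0,2->1,3->1,2=3] -> levels [3 2 5 4]
Step 2: flows [3->0,2->1,3->1,2->3] -> levels [4 4 3 3]
Step 3: flows [0->3,1->2,1->3,2=3] -> levels [3 2 4 5]
Step 4: flows [3->0,2->1,3->1,3->2] -> levels [4 4 4 2]
Step 5: flows [0->3,1=2,1->3,2->3] -> levels [3 3 3 5]
Step 6: flows [3->0,1=2,3->1,3->2] -> levels [4 4 4 2]
  -> period-2 cycle: step 6 state = step 4 state
  -> state at step 7: (7-4) mod 2 = 1, same as step 5 -> [3 3 3 5]

Answer: 3 3 3 5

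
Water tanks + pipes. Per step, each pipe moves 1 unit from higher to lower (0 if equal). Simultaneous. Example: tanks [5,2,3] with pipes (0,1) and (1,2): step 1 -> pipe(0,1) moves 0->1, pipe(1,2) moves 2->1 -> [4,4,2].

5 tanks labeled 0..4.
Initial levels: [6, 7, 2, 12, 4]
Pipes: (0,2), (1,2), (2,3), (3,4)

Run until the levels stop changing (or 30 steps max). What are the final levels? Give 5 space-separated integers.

Step 1: flows [0->2,1->2,3->2,3->4] -> levels [5 6 5 10 5]
Step 2: flows [0=2,1->2,3->2,3->4] -> levels [5 5 7 8 6]
Step 3: flows [2->0,2->1,3->2,3->4] -> levels [6 6 6 6 7]
Step 4: flows [0=2,1=2,2=3,4->3] -> levels [6 6 6 7 6]
Step 5: flows [0=2,1=2,3->2,3->4] -> levels [6 6 7 5 7]
Step 6: flows [2->0,2->1,2->3,4->3] -> levels [7 7 4 7 6]
Step 7: flows [0->2,1->2,3->2,3->4] -> levels [6 6 7 5 7]
  -> period-2 cycle: step 7 state = step 5 state; never stabilizes
  -> state at step 30: (30-5) mod 2 = 1, same as step 6 -> [7 7 4 7 6]

Answer: 7 7 4 7 6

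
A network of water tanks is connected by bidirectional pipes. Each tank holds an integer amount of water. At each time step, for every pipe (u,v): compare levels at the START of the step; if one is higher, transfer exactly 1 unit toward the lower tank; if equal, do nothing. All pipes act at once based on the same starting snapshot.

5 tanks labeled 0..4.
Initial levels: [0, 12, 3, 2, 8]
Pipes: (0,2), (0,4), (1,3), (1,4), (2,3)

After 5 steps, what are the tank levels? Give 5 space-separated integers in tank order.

Step 1: flows [2->0,4->0,1->3,1->4,2->3] -> levels [2 10 1 4 8]
Step 2: flows [0->2,4->0,1->3,1->4,3->2] -> levels [2 8 3 4 8]
Step 3: flows [2->0,4->0,1->3,1=4,3->2] -> levels [4 7 3 4 7]
Step 4: flows [0->2,4->0,1->3,1=4,3->2] -> levels [4 6 5 4 6]
Step 5: flows [2->0,4->0,1->3,1=4,2->3] -> levels [6 5 3 6 5]

Answer: 6 5 3 6 5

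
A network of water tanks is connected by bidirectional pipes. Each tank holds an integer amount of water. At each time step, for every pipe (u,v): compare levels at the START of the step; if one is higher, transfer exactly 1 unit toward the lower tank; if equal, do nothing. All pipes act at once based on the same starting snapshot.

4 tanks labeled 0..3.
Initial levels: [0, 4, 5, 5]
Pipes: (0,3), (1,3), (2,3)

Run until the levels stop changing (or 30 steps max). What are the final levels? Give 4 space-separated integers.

Step 1: flows [3->0,3->1,2=3] -> levels [1 5 5 3]
Step 2: flows [3->0,1->3,2->3] -> levels [2 4 4 4]
Step 3: flows [3->0,1=3,2=3] -> levels [3 4 4 3]
Step 4: flows [0=3,1->3,2->3] -> levels [3 3 3 5]
Step 5: flows [3->0,3->1,3->2] -> levels [4 4 4 2]
Step 6: flows [0->3,1->3,2->3] -> levels [3 3 3 5]
  -> period-2 cycle: step 6 state = step 4 state; never stabilizes
  -> state at step 30: (30-4) mod 2 = 0, same as step 4 -> [3 3 3 5]

Answer: 3 3 3 5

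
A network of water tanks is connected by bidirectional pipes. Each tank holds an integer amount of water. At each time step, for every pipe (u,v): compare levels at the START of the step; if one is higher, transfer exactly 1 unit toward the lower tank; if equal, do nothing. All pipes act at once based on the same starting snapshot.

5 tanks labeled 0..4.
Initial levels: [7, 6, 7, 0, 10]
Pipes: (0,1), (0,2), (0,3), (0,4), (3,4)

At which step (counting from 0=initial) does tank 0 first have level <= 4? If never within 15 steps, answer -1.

Answer: 3

Derivation:
Step 1: flows [0->1,0=2,0->3,4->0,4->3] -> levels [6 7 7 2 8]
Step 2: flows [1->0,2->0,0->3,4->0,4->3] -> levels [8 6 6 4 6]
Step 3: flows [0->1,0->2,0->3,0->4,4->3] -> levels [4 7 7 6 6]
Tank 0 first reaches <=4 at step 3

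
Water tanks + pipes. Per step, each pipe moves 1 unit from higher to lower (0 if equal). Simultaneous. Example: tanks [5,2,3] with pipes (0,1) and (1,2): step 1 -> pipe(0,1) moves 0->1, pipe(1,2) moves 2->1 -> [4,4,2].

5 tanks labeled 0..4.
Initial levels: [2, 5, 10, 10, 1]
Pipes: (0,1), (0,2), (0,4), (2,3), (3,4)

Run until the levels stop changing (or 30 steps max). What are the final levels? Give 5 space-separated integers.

Step 1: flows [1->0,2->0,0->4,2=3,3->4] -> levels [3 4 9 9 3]
Step 2: flows [1->0,2->0,0=4,2=3,3->4] -> levels [5 3 8 8 4]
Step 3: flows [0->1,2->0,0->4,2=3,3->4] -> levels [4 4 7 7 6]
Step 4: flows [0=1,2->0,4->0,2=3,3->4] -> levels [6 4 6 6 6]
Step 5: flows [0->1,0=2,0=4,2=3,3=4] -> levels [5 5 6 6 6]
Step 6: flows [0=1,2->0,4->0,2=3,3=4] -> levels [7 5 5 6 5]
Step 7: flows [0->1,0->2,0->4,3->2,3->4] -> levels [4 6 7 4 7]
Step 8: flows [1->0,2->0,4->0,2->3,4->3] -> levels [7 5 5 6 5]
  -> period-2 cycle: step 8 state = step 6 state; never stabilizes
  -> state at step 30: (30-6) mod 2 = 0, same as step 6 -> [7 5 5 6 5]

Answer: 7 5 5 6 5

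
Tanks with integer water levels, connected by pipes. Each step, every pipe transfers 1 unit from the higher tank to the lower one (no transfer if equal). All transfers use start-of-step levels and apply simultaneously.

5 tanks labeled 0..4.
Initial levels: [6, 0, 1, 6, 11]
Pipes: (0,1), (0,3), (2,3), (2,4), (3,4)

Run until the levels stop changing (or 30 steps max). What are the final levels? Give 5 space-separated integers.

Answer: 5 4 6 3 6

Derivation:
Step 1: flows [0->1,0=3,3->2,4->2,4->3] -> levels [5 1 3 6 9]
Step 2: flows [0->1,3->0,3->2,4->2,4->3] -> levels [5 2 5 5 7]
Step 3: flows [0->1,0=3,2=3,4->2,4->3] -> levels [4 3 6 6 5]
Step 4: flows [0->1,3->0,2=3,2->4,3->4] -> levels [4 4 5 4 7]
Step 5: flows [0=1,0=3,2->3,4->2,4->3] -> levels [4 4 5 6 5]
Step 6: flows [0=1,3->0,3->2,2=4,3->4] -> levels [5 4 6 3 6]
Step 7: flows [0->1,0->3,2->3,2=4,4->3] -> levels [3 5 5 6 5]
Step 8: flows [1->0,3->0,3->2,2=4,3->4] -> levels [5 4 6 3 6]
  -> period-2 cycle: step 8 state = step 6 state; never stabilizes
  -> state at step 30: (30-6) mod 2 = 0, same as step 6 -> [5 4 6 3 6]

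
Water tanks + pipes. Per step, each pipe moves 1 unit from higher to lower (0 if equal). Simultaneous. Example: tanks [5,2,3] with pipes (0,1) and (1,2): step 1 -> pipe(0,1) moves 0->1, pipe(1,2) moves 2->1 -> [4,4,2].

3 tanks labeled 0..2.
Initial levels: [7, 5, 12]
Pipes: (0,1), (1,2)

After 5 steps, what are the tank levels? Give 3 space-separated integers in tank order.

Step 1: flows [0->1,2->1] -> levels [6 7 11]
Step 2: flows [1->0,2->1] -> levels [7 7 10]
Step 3: flows [0=1,2->1] -> levels [7 8 9]
Step 4: flows [1->0,2->1] -> levels [8 8 8]
Step 5: flows [0=1,1=2] -> levels [8 8 8]

Answer: 8 8 8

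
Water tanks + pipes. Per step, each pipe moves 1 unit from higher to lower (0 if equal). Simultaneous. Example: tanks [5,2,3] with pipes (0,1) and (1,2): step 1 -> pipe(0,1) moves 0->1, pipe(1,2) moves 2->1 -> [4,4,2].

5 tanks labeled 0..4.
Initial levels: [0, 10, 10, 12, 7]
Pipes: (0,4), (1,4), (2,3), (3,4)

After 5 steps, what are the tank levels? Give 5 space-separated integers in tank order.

Step 1: flows [4->0,1->4,3->2,3->4] -> levels [1 9 11 10 8]
Step 2: flows [4->0,1->4,2->3,3->4] -> levels [2 8 10 10 9]
Step 3: flows [4->0,4->1,2=3,3->4] -> levels [3 9 10 9 8]
Step 4: flows [4->0,1->4,2->3,3->4] -> levels [4 8 9 9 9]
Step 5: flows [4->0,4->1,2=3,3=4] -> levels [5 9 9 9 7]

Answer: 5 9 9 9 7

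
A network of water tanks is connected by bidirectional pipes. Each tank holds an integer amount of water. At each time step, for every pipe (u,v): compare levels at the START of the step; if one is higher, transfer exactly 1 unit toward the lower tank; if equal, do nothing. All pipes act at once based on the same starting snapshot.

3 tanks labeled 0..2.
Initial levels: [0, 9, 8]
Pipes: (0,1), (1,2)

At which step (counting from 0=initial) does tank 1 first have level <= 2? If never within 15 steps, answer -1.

Answer: -1

Derivation:
Step 1: flows [1->0,1->2] -> levels [1 7 9]
Step 2: flows [1->0,2->1] -> levels [2 7 8]
Step 3: flows [1->0,2->1] -> levels [3 7 7]
Step 4: flows [1->0,1=2] -> levels [4 6 7]
Step 5: flows [1->0,2->1] -> levels [5 6 6]
Step 6: flows [1->0,1=2] -> levels [6 5 6]
Step 7: flows [0->1,2->1] -> levels [5 7 5]
Step 8: flows [1->0,1->2] -> levels [6 5 6]
  -> period-2 cycle (repeats step 6); tank 1 never drops to <=2
Tank 1 never reaches <=2 within 15 steps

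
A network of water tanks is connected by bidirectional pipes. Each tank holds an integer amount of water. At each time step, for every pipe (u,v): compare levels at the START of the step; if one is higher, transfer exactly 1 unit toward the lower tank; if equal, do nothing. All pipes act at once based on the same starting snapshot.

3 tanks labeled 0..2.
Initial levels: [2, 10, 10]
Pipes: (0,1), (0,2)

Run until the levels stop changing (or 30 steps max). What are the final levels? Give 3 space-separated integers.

Step 1: flows [1->0,2->0] -> levels [4 9 9]
Step 2: flows [1->0,2->0] -> levels [6 8 8]
Step 3: flows [1->0,2->0] -> levels [8 7 7]
Step 4: flows [0->1,0->2] -> levels [6 8 8]
  -> period-2 cycle: step 4 state = step 2 state; never stabilizes
  -> state at step 30: (30-2) mod 2 = 0, same as step 2 -> [6 8 8]

Answer: 6 8 8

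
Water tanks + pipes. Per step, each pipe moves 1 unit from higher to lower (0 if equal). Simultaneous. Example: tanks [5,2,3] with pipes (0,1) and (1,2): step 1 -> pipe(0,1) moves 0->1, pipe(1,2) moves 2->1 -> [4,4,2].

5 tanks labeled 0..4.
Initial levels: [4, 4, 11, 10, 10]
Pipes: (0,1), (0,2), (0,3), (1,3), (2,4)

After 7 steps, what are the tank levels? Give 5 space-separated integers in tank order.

Answer: 6 8 9 8 8

Derivation:
Step 1: flows [0=1,2->0,3->0,3->1,2->4] -> levels [6 5 9 8 11]
Step 2: flows [0->1,2->0,3->0,3->1,4->2] -> levels [7 7 9 6 10]
Step 3: flows [0=1,2->0,0->3,1->3,4->2] -> levels [7 6 9 8 9]
Step 4: flows [0->1,2->0,3->0,3->1,2=4] -> levels [8 8 8 6 9]
Step 5: flows [0=1,0=2,0->3,1->3,4->2] -> levels [7 7 9 8 8]
Step 6: flows [0=1,2->0,3->0,3->1,2->4] -> levels [9 8 7 6 9]
Step 7: flows [0->1,0->2,0->3,1->3,4->2] -> levels [6 8 9 8 8]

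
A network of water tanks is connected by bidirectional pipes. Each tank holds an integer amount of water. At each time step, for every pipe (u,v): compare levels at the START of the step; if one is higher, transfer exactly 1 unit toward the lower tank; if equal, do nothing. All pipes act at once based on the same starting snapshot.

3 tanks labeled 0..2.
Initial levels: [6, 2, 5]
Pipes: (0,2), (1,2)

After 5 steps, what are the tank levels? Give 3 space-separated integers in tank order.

Step 1: flows [0->2,2->1] -> levels [5 3 5]
Step 2: flows [0=2,2->1] -> levels [5 4 4]
Step 3: flows [0->2,1=2] -> levels [4 4 5]
Step 4: flows [2->0,2->1] -> levels [5 5 3]
Step 5: flows [0->2,1->2] -> levels [4 4 5]

Answer: 4 4 5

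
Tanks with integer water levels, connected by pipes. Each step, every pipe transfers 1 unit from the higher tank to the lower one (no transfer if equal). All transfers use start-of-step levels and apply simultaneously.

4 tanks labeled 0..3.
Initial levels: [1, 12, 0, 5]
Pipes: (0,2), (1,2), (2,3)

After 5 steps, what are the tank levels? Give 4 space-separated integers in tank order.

Answer: 4 7 3 4

Derivation:
Step 1: flows [0->2,1->2,3->2] -> levels [0 11 3 4]
Step 2: flows [2->0,1->2,3->2] -> levels [1 10 4 3]
Step 3: flows [2->0,1->2,2->3] -> levels [2 9 3 4]
Step 4: flows [2->0,1->2,3->2] -> levels [3 8 4 3]
Step 5: flows [2->0,1->2,2->3] -> levels [4 7 3 4]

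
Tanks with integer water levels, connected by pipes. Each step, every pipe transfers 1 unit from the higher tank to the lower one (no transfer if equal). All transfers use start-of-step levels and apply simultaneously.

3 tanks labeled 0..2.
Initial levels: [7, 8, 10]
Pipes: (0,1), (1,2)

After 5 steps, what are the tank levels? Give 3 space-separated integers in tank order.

Step 1: flows [1->0,2->1] -> levels [8 8 9]
Step 2: flows [0=1,2->1] -> levels [8 9 8]
Step 3: flows [1->0,1->2] -> levels [9 7 9]
Step 4: flows [0->1,2->1] -> levels [8 9 8]
  -> period-2 cycle: step 4 state = step 2 state
  -> state at step 5: (5-2) mod 2 = 1, same as step 3 -> [9 7 9]

Answer: 9 7 9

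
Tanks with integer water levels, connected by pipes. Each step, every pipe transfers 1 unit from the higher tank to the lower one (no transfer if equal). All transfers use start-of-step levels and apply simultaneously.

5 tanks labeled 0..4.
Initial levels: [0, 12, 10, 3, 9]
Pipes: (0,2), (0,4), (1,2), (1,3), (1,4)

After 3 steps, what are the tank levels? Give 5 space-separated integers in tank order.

Step 1: flows [2->0,4->0,1->2,1->3,1->4] -> levels [2 9 10 4 9]
Step 2: flows [2->0,4->0,2->1,1->3,1=4] -> levels [4 9 8 5 8]
Step 3: flows [2->0,4->0,1->2,1->3,1->4] -> levels [6 6 8 6 8]

Answer: 6 6 8 6 8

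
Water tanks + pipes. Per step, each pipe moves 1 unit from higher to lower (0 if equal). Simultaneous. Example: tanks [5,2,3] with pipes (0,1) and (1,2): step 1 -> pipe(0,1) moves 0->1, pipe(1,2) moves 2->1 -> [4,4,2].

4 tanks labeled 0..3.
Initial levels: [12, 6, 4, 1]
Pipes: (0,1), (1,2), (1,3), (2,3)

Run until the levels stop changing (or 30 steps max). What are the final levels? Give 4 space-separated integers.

Answer: 6 5 6 6

Derivation:
Step 1: flows [0->1,1->2,1->3,2->3] -> levels [11 5 4 3]
Step 2: flows [0->1,1->2,1->3,2->3] -> levels [10 4 4 5]
Step 3: flows [0->1,1=2,3->1,3->2] -> levels [9 6 5 3]
Step 4: flows [0->1,1->2,1->3,2->3] -> levels [8 5 5 5]
Step 5: flows [0->1,1=2,1=3,2=3] -> levels [7 6 5 5]
Step 6: flows [0->1,1->2,1->3,2=3] -> levels [6 5 6 6]
Step 7: flows [0->1,2->1,3->1,2=3] -> levels [5 8 5 5]
Step 8: flows [1->0,1->2,1->3,2=3] -> levels [6 5 6 6]
  -> period-2 cycle: step 8 state = step 6 state; never stabilizes
  -> state at step 30: (30-6) mod 2 = 0, same as step 6 -> [6 5 6 6]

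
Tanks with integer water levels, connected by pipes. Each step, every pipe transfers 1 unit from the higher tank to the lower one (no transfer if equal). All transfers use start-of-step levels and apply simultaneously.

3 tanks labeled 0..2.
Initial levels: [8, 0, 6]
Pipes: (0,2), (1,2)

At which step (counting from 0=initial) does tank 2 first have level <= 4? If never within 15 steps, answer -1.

Step 1: flows [0->2,2->1] -> levels [7 1 6]
Step 2: flows [0->2,2->1] -> levels [6 2 6]
Step 3: flows [0=2,2->1] -> levels [6 3 5]
Step 4: flows [0->2,2->1] -> levels [5 4 5]
Step 5: flows [0=2,2->1] -> levels [5 5 4]
Tank 2 first reaches <=4 at step 5

Answer: 5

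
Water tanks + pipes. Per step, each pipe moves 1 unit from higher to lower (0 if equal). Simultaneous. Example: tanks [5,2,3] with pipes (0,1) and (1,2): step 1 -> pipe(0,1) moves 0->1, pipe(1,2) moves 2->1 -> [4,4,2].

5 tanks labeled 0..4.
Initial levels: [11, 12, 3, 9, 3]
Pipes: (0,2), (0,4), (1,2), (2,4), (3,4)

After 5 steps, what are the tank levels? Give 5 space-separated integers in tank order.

Answer: 7 7 10 8 6

Derivation:
Step 1: flows [0->2,0->4,1->2,2=4,3->4] -> levels [9 11 5 8 5]
Step 2: flows [0->2,0->4,1->2,2=4,3->4] -> levels [7 10 7 7 7]
Step 3: flows [0=2,0=4,1->2,2=4,3=4] -> levels [7 9 8 7 7]
Step 4: flows [2->0,0=4,1->2,2->4,3=4] -> levels [8 8 7 7 8]
Step 5: flows [0->2,0=4,1->2,4->2,4->3] -> levels [7 7 10 8 6]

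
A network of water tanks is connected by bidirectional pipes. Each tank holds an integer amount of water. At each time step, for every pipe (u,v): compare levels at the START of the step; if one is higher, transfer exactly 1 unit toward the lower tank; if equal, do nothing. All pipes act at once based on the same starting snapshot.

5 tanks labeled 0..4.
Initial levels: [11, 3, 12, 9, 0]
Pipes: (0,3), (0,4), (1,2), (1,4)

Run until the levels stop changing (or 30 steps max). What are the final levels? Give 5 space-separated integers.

Answer: 6 6 7 8 8

Derivation:
Step 1: flows [0->3,0->4,2->1,1->4] -> levels [9 3 11 10 2]
Step 2: flows [3->0,0->4,2->1,1->4] -> levels [9 3 10 9 4]
Step 3: flows [0=3,0->4,2->1,4->1] -> levels [8 5 9 9 4]
Step 4: flows [3->0,0->4,2->1,1->4] -> levels [8 5 8 8 6]
Step 5: flows [0=3,0->4,2->1,4->1] -> levels [7 7 7 8 6]
Step 6: flows [3->0,0->4,1=2,1->4] -> levels [7 6 7 7 8]
Step 7: flows [0=3,4->0,2->1,4->1] -> levels [8 8 6 7 6]
Step 8: flows [0->3,0->4,1->2,1->4] -> levels [6 6 7 8 8]
Step 9: flows [3->0,4->0,2->1,4->1] -> levels [8 8 6 7 6]
  -> period-2 cycle: step 9 state = step 7 state; never stabilizes
  -> state at step 30: (30-7) mod 2 = 1, same as step 8 -> [6 6 7 8 8]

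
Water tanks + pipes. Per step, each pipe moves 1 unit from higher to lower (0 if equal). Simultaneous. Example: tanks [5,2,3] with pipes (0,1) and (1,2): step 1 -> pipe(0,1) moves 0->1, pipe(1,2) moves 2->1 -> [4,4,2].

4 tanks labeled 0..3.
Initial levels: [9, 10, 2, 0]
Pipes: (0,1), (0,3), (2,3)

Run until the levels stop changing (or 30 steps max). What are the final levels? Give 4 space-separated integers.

Answer: 4 6 5 6

Derivation:
Step 1: flows [1->0,0->3,2->3] -> levels [9 9 1 2]
Step 2: flows [0=1,0->3,3->2] -> levels [8 9 2 2]
Step 3: flows [1->0,0->3,2=3] -> levels [8 8 2 3]
Step 4: flows [0=1,0->3,3->2] -> levels [7 8 3 3]
Step 5: flows [1->0,0->3,2=3] -> levels [7 7 3 4]
Step 6: flows [0=1,0->3,3->2] -> levels [6 7 4 4]
Step 7: flows [1->0,0->3,2=3] -> levels [6 6 4 5]
Step 8: flows [0=1,0->3,3->2] -> levels [5 6 5 5]
Step 9: flows [1->0,0=3,2=3] -> levels [6 5 5 5]
Step 10: flows [0->1,0->3,2=3] -> levels [4 6 5 6]
Step 11: flows [1->0,3->0,3->2] -> levels [6 5 6 4]
Step 12: flows [0->1,0->3,2->3] -> levels [4 6 5 6]
  -> period-2 cycle: step 12 state = step 10 state; never stabilizes
  -> state at step 30: (30-10) mod 2 = 0, same as step 10 -> [4 6 5 6]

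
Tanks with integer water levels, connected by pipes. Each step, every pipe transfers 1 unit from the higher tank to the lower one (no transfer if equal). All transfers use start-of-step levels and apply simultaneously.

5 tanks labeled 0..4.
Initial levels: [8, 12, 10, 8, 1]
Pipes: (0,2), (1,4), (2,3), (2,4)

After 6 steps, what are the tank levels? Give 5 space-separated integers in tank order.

Answer: 7 9 9 7 7

Derivation:
Step 1: flows [2->0,1->4,2->3,2->4] -> levels [9 11 7 9 3]
Step 2: flows [0->2,1->4,3->2,2->4] -> levels [8 10 8 8 5]
Step 3: flows [0=2,1->4,2=3,2->4] -> levels [8 9 7 8 7]
Step 4: flows [0->2,1->4,3->2,2=4] -> levels [7 8 9 7 8]
Step 5: flows [2->0,1=4,2->3,2->4] -> levels [8 8 6 8 9]
Step 6: flows [0->2,4->1,3->2,4->2] -> levels [7 9 9 7 7]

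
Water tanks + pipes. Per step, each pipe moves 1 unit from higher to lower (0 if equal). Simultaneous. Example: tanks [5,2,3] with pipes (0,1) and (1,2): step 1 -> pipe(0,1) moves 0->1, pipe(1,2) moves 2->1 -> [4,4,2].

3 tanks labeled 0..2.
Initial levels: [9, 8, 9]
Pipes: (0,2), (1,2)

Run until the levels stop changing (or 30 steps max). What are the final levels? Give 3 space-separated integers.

Step 1: flows [0=2,2->1] -> levels [9 9 8]
Step 2: flows [0->2,1->2] -> levels [8 8 10]
Step 3: flows [2->0,2->1] -> levels [9 9 8]
  -> period-2 cycle: step 3 state = step 1 state; never stabilizes
  -> state at step 30: (30-1) mod 2 = 1, same as step 2 -> [8 8 10]

Answer: 8 8 10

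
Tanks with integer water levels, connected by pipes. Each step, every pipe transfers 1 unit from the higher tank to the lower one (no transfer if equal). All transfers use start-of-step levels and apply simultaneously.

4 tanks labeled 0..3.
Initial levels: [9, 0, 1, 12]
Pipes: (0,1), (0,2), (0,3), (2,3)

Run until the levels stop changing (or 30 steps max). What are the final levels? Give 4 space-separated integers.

Answer: 7 5 5 5

Derivation:
Step 1: flows [0->1,0->2,3->0,3->2] -> levels [8 1 3 10]
Step 2: flows [0->1,0->2,3->0,3->2] -> levels [7 2 5 8]
Step 3: flows [0->1,0->2,3->0,3->2] -> levels [6 3 7 6]
Step 4: flows [0->1,2->0,0=3,2->3] -> levels [6 4 5 7]
Step 5: flows [0->1,0->2,3->0,3->2] -> levels [5 5 7 5]
Step 6: flows [0=1,2->0,0=3,2->3] -> levels [6 5 5 6]
Step 7: flows [0->1,0->2,0=3,3->2] -> levels [4 6 7 5]
Step 8: flows [1->0,2->0,3->0,2->3] -> levels [7 5 5 5]
Step 9: flows [0->1,0->2,0->3,2=3] -> levels [4 6 6 6]
Step 10: flows [1->0,2->0,3->0,2=3] -> levels [7 5 5 5]
  -> period-2 cycle: step 10 state = step 8 state; never stabilizes
  -> state at step 30: (30-8) mod 2 = 0, same as step 8 -> [7 5 5 5]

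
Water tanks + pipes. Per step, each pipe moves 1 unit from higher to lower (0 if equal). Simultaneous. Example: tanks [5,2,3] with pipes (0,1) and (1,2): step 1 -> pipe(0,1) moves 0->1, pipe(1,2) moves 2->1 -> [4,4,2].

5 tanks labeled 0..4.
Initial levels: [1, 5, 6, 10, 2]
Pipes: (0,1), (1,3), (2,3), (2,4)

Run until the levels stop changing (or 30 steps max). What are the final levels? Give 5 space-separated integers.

Step 1: flows [1->0,3->1,3->2,2->4] -> levels [2 5 6 8 3]
Step 2: flows [1->0,3->1,3->2,2->4] -> levels [3 5 6 6 4]
Step 3: flows [1->0,3->1,2=3,2->4] -> levels [4 5 5 5 5]
Step 4: flows [1->0,1=3,2=3,2=4] -> levels [5 4 5 5 5]
Step 5: flows [0->1,3->1,2=3,2=4] -> levels [4 6 5 4 5]
Step 6: flows [1->0,1->3,2->3,2=4] -> levels [5 4 4 6 5]
Step 7: flows [0->1,3->1,3->2,4->2] -> levels [4 6 6 4 4]
Step 8: flows [1->0,1->3,2->3,2->4] -> levels [5 4 4 6 5]
  -> period-2 cycle: step 8 state = step 6 state; never stabilizes
  -> state at step 30: (30-6) mod 2 = 0, same as step 6 -> [5 4 4 6 5]

Answer: 5 4 4 6 5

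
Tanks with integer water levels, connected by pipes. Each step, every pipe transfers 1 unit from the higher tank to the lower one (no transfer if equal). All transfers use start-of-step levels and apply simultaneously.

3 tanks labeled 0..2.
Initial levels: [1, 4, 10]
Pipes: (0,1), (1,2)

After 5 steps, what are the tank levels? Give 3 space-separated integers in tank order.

Answer: 5 5 5

Derivation:
Step 1: flows [1->0,2->1] -> levels [2 4 9]
Step 2: flows [1->0,2->1] -> levels [3 4 8]
Step 3: flows [1->0,2->1] -> levels [4 4 7]
Step 4: flows [0=1,2->1] -> levels [4 5 6]
Step 5: flows [1->0,2->1] -> levels [5 5 5]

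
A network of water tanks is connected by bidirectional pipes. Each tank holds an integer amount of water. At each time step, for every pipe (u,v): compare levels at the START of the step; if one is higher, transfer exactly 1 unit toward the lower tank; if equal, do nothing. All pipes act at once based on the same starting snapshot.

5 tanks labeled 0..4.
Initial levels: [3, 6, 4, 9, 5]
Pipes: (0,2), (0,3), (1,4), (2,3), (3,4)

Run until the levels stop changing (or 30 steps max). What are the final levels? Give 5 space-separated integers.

Step 1: flows [2->0,3->0,1->4,3->2,3->4] -> levels [5 5 4 6 7]
Step 2: flows [0->2,3->0,4->1,3->2,4->3] -> levels [5 6 6 5 5]
Step 3: flows [2->0,0=3,1->4,2->3,3=4] -> levels [6 5 4 6 6]
Step 4: flows [0->2,0=3,4->1,3->2,3=4] -> levels [5 6 6 5 5]
  -> period-2 cycle: step 4 state = step 2 state; never stabilizes
  -> state at step 30: (30-2) mod 2 = 0, same as step 2 -> [5 6 6 5 5]

Answer: 5 6 6 5 5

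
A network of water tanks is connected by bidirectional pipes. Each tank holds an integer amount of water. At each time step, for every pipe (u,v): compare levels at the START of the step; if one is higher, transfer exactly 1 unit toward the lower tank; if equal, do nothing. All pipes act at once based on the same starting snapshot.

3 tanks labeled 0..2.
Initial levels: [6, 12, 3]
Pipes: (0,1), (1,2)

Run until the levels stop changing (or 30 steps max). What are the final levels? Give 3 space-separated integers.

Answer: 7 7 7

Derivation:
Step 1: flows [1->0,1->2] -> levels [7 10 4]
Step 2: flows [1->0,1->2] -> levels [8 8 5]
Step 3: flows [0=1,1->2] -> levels [8 7 6]
Step 4: flows [0->1,1->2] -> levels [7 7 7]
Step 5: flows [0=1,1=2] -> levels [7 7 7]
  -> stable (no change)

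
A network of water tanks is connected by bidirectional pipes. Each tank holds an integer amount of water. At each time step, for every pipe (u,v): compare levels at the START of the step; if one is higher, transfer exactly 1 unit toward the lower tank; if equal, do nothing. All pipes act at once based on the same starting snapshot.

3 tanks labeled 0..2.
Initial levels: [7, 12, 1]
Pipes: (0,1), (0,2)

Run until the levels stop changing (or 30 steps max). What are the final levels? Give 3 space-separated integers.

Answer: 6 7 7

Derivation:
Step 1: flows [1->0,0->2] -> levels [7 11 2]
Step 2: flows [1->0,0->2] -> levels [7 10 3]
Step 3: flows [1->0,0->2] -> levels [7 9 4]
Step 4: flows [1->0,0->2] -> levels [7 8 5]
Step 5: flows [1->0,0->2] -> levels [7 7 6]
Step 6: flows [0=1,0->2] -> levels [6 7 7]
Step 7: flows [1->0,2->0] -> levels [8 6 6]
Step 8: flows [0->1,0->2] -> levels [6 7 7]
  -> period-2 cycle: step 8 state = step 6 state; never stabilizes
  -> state at step 30: (30-6) mod 2 = 0, same as step 6 -> [6 7 7]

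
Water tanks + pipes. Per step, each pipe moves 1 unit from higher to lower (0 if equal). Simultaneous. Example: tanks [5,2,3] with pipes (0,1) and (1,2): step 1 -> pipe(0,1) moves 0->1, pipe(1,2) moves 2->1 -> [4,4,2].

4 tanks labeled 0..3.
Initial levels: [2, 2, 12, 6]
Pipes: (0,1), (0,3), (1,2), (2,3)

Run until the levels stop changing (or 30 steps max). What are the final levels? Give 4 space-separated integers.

Step 1: flows [0=1,3->0,2->1,2->3] -> levels [3 3 10 6]
Step 2: flows [0=1,3->0,2->1,2->3] -> levels [4 4 8 6]
Step 3: flows [0=1,3->0,2->1,2->3] -> levels [5 5 6 6]
Step 4: flows [0=1,3->0,2->1,2=3] -> levels [6 6 5 5]
Step 5: flows [0=1,0->3,1->2,2=3] -> levels [5 5 6 6]
  -> period-2 cycle: step 5 state = step 3 state; never stabilizes
  -> state at step 30: (30-3) mod 2 = 1, same as step 4 -> [6 6 5 5]

Answer: 6 6 5 5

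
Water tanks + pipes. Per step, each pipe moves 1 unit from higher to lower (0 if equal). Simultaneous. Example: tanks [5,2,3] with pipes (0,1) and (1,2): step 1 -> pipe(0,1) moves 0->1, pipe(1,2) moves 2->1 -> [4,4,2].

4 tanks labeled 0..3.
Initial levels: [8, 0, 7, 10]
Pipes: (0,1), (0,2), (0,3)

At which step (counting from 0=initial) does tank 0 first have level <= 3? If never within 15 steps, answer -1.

Answer: -1

Derivation:
Step 1: flows [0->1,0->2,3->0] -> levels [7 1 8 9]
Step 2: flows [0->1,2->0,3->0] -> levels [8 2 7 8]
Step 3: flows [0->1,0->2,0=3] -> levels [6 3 8 8]
Step 4: flows [0->1,2->0,3->0] -> levels [7 4 7 7]
Step 5: flows [0->1,0=2,0=3] -> levels [6 5 7 7]
Step 6: flows [0->1,2->0,3->0] -> levels [7 6 6 6]
Step 7: flows [0->1,0->2,0->3] -> levels [4 7 7 7]
Step 8: flows [1->0,2->0,3->0] -> levels [7 6 6 6]
  -> period-2 cycle (repeats step 6); tank 0 never drops to <=3
Tank 0 never reaches <=3 within 15 steps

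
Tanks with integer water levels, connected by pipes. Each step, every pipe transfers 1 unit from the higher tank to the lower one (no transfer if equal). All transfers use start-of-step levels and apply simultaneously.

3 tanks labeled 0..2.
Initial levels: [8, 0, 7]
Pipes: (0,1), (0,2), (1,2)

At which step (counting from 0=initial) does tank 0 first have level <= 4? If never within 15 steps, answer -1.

Answer: 3

Derivation:
Step 1: flows [0->1,0->2,2->1] -> levels [6 2 7]
Step 2: flows [0->1,2->0,2->1] -> levels [6 4 5]
Step 3: flows [0->1,0->2,2->1] -> levels [4 6 5]
Tank 0 first reaches <=4 at step 3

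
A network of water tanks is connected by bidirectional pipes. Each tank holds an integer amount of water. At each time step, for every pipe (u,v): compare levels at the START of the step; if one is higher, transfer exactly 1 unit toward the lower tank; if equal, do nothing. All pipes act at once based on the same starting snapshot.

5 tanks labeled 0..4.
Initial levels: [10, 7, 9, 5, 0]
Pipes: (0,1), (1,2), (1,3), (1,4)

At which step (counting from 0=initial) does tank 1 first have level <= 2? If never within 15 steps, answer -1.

Step 1: flows [0->1,2->1,1->3,1->4] -> levels [9 7 8 6 1]
Step 2: flows [0->1,2->1,1->3,1->4] -> levels [8 7 7 7 2]
Step 3: flows [0->1,1=2,1=3,1->4] -> levels [7 7 7 7 3]
Step 4: flows [0=1,1=2,1=3,1->4] -> levels [7 6 7 7 4]
Step 5: flows [0->1,2->1,3->1,1->4] -> levels [6 8 6 6 5]
Step 6: flows [1->0,1->2,1->3,1->4] -> levels [7 4 7 7 6]
Step 7: flows [0->1,2->1,3->1,4->1] -> levels [6 8 6 6 5]
  -> period-2 cycle (repeats step 5); tank 1 never drops to <=2
Tank 1 never reaches <=2 within 15 steps

Answer: -1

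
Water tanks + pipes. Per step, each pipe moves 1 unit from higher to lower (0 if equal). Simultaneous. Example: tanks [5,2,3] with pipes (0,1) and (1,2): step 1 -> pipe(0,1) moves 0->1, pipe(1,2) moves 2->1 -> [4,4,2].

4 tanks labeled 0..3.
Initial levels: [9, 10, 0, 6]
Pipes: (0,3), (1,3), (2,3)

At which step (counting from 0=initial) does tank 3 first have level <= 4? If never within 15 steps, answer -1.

Step 1: flows [0->3,1->3,3->2] -> levels [8 9 1 7]
Step 2: flows [0->3,1->3,3->2] -> levels [7 8 2 8]
Step 3: flows [3->0,1=3,3->2] -> levels [8 8 3 6]
Step 4: flows [0->3,1->3,3->2] -> levels [7 7 4 7]
Step 5: flows [0=3,1=3,3->2] -> levels [7 7 5 6]
Step 6: flows [0->3,1->3,3->2] -> levels [6 6 6 7]
Step 7: flows [3->0,3->1,3->2] -> levels [7 7 7 4]
Tank 3 first reaches <=4 at step 7

Answer: 7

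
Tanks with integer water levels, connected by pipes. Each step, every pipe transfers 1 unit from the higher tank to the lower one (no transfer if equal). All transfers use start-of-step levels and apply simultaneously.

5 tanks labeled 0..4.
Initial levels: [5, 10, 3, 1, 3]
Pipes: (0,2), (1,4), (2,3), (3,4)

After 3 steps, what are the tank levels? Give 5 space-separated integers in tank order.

Answer: 4 7 2 5 4

Derivation:
Step 1: flows [0->2,1->4,2->3,4->3] -> levels [4 9 3 3 3]
Step 2: flows [0->2,1->4,2=3,3=4] -> levels [3 8 4 3 4]
Step 3: flows [2->0,1->4,2->3,4->3] -> levels [4 7 2 5 4]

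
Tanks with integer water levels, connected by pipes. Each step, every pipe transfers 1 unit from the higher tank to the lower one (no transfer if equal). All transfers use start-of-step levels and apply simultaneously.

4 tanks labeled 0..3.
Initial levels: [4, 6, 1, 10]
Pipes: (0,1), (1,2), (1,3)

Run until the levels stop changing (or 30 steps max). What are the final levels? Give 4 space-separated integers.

Answer: 6 3 6 6

Derivation:
Step 1: flows [1->0,1->2,3->1] -> levels [5 5 2 9]
Step 2: flows [0=1,1->2,3->1] -> levels [5 5 3 8]
Step 3: flows [0=1,1->2,3->1] -> levels [5 5 4 7]
Step 4: flows [0=1,1->2,3->1] -> levels [5 5 5 6]
Step 5: flows [0=1,1=2,3->1] -> levels [5 6 5 5]
Step 6: flows [1->0,1->2,1->3] -> levels [6 3 6 6]
Step 7: flows [0->1,2->1,3->1] -> levels [5 6 5 5]
  -> period-2 cycle: step 7 state = step 5 state; never stabilizes
  -> state at step 30: (30-5) mod 2 = 1, same as step 6 -> [6 3 6 6]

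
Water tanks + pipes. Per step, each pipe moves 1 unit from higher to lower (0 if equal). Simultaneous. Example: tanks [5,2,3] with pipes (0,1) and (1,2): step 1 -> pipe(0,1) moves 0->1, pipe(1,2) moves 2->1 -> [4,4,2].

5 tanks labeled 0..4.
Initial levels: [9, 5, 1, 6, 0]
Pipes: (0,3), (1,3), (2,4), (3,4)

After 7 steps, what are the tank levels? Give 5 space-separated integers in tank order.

Step 1: flows [0->3,3->1,2->4,3->4] -> levels [8 6 0 5 2]
Step 2: flows [0->3,1->3,4->2,3->4] -> levels [7 5 1 6 2]
Step 3: flows [0->3,3->1,4->2,3->4] -> levels [6 6 2 5 2]
Step 4: flows [0->3,1->3,2=4,3->4] -> levels [5 5 2 6 3]
Step 5: flows [3->0,3->1,4->2,3->4] -> levels [6 6 3 3 3]
Step 6: flows [0->3,1->3,2=4,3=4] -> levels [5 5 3 5 3]
Step 7: flows [0=3,1=3,2=4,3->4] -> levels [5 5 3 4 4]

Answer: 5 5 3 4 4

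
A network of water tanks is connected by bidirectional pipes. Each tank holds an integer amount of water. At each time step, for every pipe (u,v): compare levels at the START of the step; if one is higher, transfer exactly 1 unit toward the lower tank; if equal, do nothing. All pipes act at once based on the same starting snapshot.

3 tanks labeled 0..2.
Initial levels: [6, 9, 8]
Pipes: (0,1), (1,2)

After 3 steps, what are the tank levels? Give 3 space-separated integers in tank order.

Answer: 8 7 8

Derivation:
Step 1: flows [1->0,1->2] -> levels [7 7 9]
Step 2: flows [0=1,2->1] -> levels [7 8 8]
Step 3: flows [1->0,1=2] -> levels [8 7 8]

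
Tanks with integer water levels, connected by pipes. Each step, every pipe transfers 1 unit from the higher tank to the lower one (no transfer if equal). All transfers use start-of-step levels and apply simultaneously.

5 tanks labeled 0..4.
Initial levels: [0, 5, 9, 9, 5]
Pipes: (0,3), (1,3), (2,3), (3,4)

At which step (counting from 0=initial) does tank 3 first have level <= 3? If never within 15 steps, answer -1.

Answer: -1

Derivation:
Step 1: flows [3->0,3->1,2=3,3->4] -> levels [1 6 9 6 6]
Step 2: flows [3->0,1=3,2->3,3=4] -> levels [2 6 8 6 6]
Step 3: flows [3->0,1=3,2->3,3=4] -> levels [3 6 7 6 6]
Step 4: flows [3->0,1=3,2->3,3=4] -> levels [4 6 6 6 6]
Step 5: flows [3->0,1=3,2=3,3=4] -> levels [5 6 6 5 6]
Step 6: flows [0=3,1->3,2->3,4->3] -> levels [5 5 5 8 5]
Step 7: flows [3->0,3->1,3->2,3->4] -> levels [6 6 6 4 6]
Step 8: flows [0->3,1->3,2->3,4->3] -> levels [5 5 5 8 5]
  -> period-2 cycle (repeats step 6); tank 3 never drops to <=3
Tank 3 never reaches <=3 within 15 steps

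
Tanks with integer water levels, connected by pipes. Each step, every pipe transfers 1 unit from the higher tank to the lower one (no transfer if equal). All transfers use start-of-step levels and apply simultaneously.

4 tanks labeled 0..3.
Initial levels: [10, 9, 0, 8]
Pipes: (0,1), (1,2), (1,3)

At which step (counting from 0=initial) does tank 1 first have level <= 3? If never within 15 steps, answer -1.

Answer: -1

Derivation:
Step 1: flows [0->1,1->2,1->3] -> levels [9 8 1 9]
Step 2: flows [0->1,1->2,3->1] -> levels [8 9 2 8]
Step 3: flows [1->0,1->2,1->3] -> levels [9 6 3 9]
Step 4: flows [0->1,1->2,3->1] -> levels [8 7 4 8]
Step 5: flows [0->1,1->2,3->1] -> levels [7 8 5 7]
Step 6: flows [1->0,1->2,1->3] -> levels [8 5 6 8]
Step 7: flows [0->1,2->1,3->1] -> levels [7 8 5 7]
  -> period-2 cycle (repeats step 5); tank 1 never drops to <=3
Tank 1 never reaches <=3 within 15 steps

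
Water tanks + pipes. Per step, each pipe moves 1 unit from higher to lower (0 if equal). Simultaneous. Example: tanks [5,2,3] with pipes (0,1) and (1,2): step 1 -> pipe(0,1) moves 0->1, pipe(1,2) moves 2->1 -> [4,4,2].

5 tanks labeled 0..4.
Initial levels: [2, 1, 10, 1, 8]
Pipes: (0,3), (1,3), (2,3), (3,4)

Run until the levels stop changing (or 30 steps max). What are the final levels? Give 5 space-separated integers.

Step 1: flows [0->3,1=3,2->3,4->3] -> levels [1 1 9 4 7]
Step 2: flows [3->0,3->1,2->3,4->3] -> levels [2 2 8 4 6]
Step 3: flows [3->0,3->1,2->3,4->3] -> levels [3 3 7 4 5]
Step 4: flows [3->0,3->1,2->3,4->3] -> levels [4 4 6 4 4]
Step 5: flows [0=3,1=3,2->3,3=4] -> levels [4 4 5 5 4]
Step 6: flows [3->0,3->1,2=3,3->4] -> levels [5 5 5 2 5]
Step 7: flows [0->3,1->3,2->3,4->3] -> levels [4 4 4 6 4]
Step 8: flows [3->0,3->1,3->2,3->4] -> levels [5 5 5 2 5]
  -> period-2 cycle: step 8 state = step 6 state; never stabilizes
  -> state at step 30: (30-6) mod 2 = 0, same as step 6 -> [5 5 5 2 5]

Answer: 5 5 5 2 5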